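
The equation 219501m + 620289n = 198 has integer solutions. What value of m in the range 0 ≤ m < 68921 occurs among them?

Reduce mod 620289: 219501m ≡ 198 (mod 620289). With g = gcd(219501, 620289) = 9 dividing 198, divide through: 24389m ≡ 22 (mod 68921).
Since gcd(24389, 68921) = 1, m ≡ 22·(24389)⁻¹ ≡ 37853 (mod 68921). Smallest non-negative: 37853.

37853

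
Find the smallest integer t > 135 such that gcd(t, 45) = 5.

Multiples of 5 above 135: 5·28, 5·29, … . Need the cofactor coprime to 45/5 = 9.
Checking s = 28, 29, … the first with gcd(s, 9) = 1 is s = 28, giving 140.

140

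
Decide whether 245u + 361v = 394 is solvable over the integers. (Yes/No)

By Bézout, 245u + 361v = 394 has integer solutions iff gcd(245, 361) | 394.
Euclid: 361 = 1·245 + 116; 245 = 2·116 + 13; 116 = 8·13 + 12; 13 = 1·12 + 1; 12 = 12·1 + 0. gcd = 1; 394 mod 1 = 0. Yes.

Yes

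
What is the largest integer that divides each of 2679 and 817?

19

Euclid: 2679 = 3·817 + 228; 817 = 3·228 + 133; 228 = 1·133 + 95; 133 = 1·95 + 38; 95 = 2·38 + 19; 38 = 2·19 + 0. Last nonzero remainder: 19.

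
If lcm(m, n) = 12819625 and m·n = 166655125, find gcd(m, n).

13

From gcd × lcm = mn: gcd = 166655125 / 12819625 = 13.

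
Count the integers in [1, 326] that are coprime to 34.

Prime factors of 34: 2, 17. Count integers ≤ 326 divisible by none of them.
By inclusion–exclusion: 326 − ⌊326/2⌋ − ⌊326/17⌋ + ⌊326/34⌋ = 153.

153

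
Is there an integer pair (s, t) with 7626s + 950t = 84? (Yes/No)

gcd(7626, 950): 7626 = 8·950 + 26; 950 = 36·26 + 14; 26 = 1·14 + 12; 14 = 1·12 + 2; 12 = 6·2 + 0 → 2
2 divides 84, so a solution exists.

Yes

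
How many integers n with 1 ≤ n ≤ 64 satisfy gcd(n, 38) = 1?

30

38 = 2·19. Inclusion–exclusion on these primes:
64 − ⌊64/2⌋ − ⌊64/19⌋ + ⌊64/38⌋ = 30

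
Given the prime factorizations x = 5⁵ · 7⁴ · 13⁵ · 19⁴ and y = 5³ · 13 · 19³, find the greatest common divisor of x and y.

11145875

min exponent per shared prime: 5³ · 13 · 19³ = 11145875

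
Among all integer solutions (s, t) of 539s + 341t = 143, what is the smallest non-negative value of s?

30

gcd(539, 341) = 11 (Euclid: 539 = 1·341 + 198; 341 = 1·198 + 143; 198 = 1·143 + 55; 143 = 2·55 + 33; 55 = 1·33 + 22; 33 = 1·22 + 11; 22 = 2·11 + 0), and 11 | 143.
Extended Euclid: 539·(-12) + 341·(19) = 11. Scale by 13: s₀ = -156.
General solution s = s₀ + 31k; reducing mod 31 gives s = 30 (and t = -47).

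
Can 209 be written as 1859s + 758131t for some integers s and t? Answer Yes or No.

Yes

By Bézout, 1859s + 758131t = 209 has integer solutions iff gcd(1859, 758131) | 209.
Euclid: 758131 = 407·1859 + 1518; 1859 = 1·1518 + 341; 1518 = 4·341 + 154; 341 = 2·154 + 33; 154 = 4·33 + 22; 33 = 1·22 + 11; 22 = 2·11 + 0. gcd = 11; 209 mod 11 = 0. Yes.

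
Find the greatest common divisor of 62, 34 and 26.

62 = 2 · 31; 34 = 2 · 17; 26 = 2 · 13
gcd takes min exponent of each prime: 2 = 2

2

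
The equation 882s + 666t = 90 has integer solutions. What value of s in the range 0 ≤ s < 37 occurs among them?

gcd(882, 666) = 18 (Euclid: 882 = 1·666 + 216; 666 = 3·216 + 18; 216 = 12·18 + 0), and 18 | 90.
Extended Euclid: 882·(-3) + 666·(4) = 18. Scale by 5: s₀ = -15.
General solution s = s₀ + 37k; reducing mod 37 gives s = 22 (and t = -29).

22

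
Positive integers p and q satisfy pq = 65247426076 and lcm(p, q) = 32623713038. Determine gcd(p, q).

From gcd × lcm = pq: gcd = 65247426076 / 32623713038 = 2.

2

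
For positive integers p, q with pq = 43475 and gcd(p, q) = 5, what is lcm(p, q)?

Since gcd(p,q)·lcm(p,q) = pq, lcm = 43475/5 = 8695.

8695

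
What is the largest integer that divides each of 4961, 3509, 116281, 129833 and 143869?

121

4961 = 11² · 41; 3509 = 11² · 29; 116281 = 11² · 31²; 129833 = 11² · 29 · 37; 143869 = 11² · 29 · 41
gcd takes min exponent of each prime: 11² = 121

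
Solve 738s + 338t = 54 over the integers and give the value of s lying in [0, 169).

99

Reduce mod 338: 738s ≡ 54 (mod 338). With g = gcd(738, 338) = 2 dividing 54, divide through: 369s ≡ 27 (mod 169).
Since gcd(369, 169) = 1, s ≡ 27·(369)⁻¹ ≡ 99 (mod 169). Smallest non-negative: 99.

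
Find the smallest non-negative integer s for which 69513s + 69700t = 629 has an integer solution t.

2233

gcd(69513, 69700) = 17 (Euclid: 69700 = 1·69513 + 187; 69513 = 371·187 + 136; 187 = 1·136 + 51; 136 = 2·51 + 34; 51 = 1·34 + 17; 34 = 2·17 + 0), and 17 | 629.
Extended Euclid: 69513·(-1491) + 69700·(1487) = 17. Scale by 37: s₀ = -55167.
General solution s = s₀ + 4100k; reducing mod 4100 gives s = 2233 (and t = -2227).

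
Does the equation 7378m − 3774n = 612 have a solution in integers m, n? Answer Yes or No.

Yes

gcd(7378, 3774): 7378 = 1·3774 + 3604; 3774 = 1·3604 + 170; 3604 = 21·170 + 34; 170 = 5·34 + 0 → 34
34 divides 612, so a solution exists.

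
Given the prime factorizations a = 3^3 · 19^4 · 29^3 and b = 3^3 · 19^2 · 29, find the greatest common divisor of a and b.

282663

min exponent per shared prime: 3^3 · 19^2 · 29 = 282663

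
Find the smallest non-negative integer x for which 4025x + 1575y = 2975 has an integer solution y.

7

Reduce mod 1575: 4025x ≡ 2975 (mod 1575). With g = gcd(4025, 1575) = 175 dividing 2975, divide through: 23x ≡ 17 (mod 9).
Since gcd(23, 9) = 1, x ≡ 17·(23)⁻¹ ≡ 7 (mod 9). Smallest non-negative: 7.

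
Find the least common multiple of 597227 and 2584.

4777816

597227 = 17 · 19 · 43²; 2584 = 2³ · 17 · 19
max exponents: 2³ · 17 · 19 · 43² = 4777816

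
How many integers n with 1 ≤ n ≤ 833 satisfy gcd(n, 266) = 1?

Prime factors of 266: 2, 7, 19. Count integers ≤ 833 divisible by none of them.
By inclusion–exclusion: 833 − ⌊833/2⌋ − ⌊833/7⌋ − ⌊833/19⌋ + ⌊833/14⌋ + ⌊833/38⌋ + ⌊833/133⌋ − ⌊833/266⌋ = 338.

338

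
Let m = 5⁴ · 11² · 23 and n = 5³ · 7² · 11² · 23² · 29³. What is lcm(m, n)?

max exponent per prime: 5⁴ · 7² · 11² · 23² · 29³ = 47809162218125

47809162218125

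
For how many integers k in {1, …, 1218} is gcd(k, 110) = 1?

Prime factors of 110: 2, 5, 11. Count integers ≤ 1218 divisible by none of them.
By inclusion–exclusion: 1218 − ⌊1218/2⌋ − ⌊1218/5⌋ − ⌊1218/11⌋ + ⌊1218/10⌋ + ⌊1218/22⌋ + ⌊1218/55⌋ − ⌊1218/110⌋ = 443.

443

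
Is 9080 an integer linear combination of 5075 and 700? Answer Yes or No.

gcd(5075, 700): 5075 = 7·700 + 175; 700 = 4·175 + 0 → 175
175 does not divide 9080, so a solution does not exist.

No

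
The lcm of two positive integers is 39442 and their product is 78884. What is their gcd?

gcd·lcm = product, so gcd = 78884/39442 = 2.

2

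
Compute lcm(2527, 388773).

140347053

2527 = 7 · 19²; 388773 = 3³ · 7 · 11² · 17
max exponents: 3³ · 7 · 11² · 17 · 19² = 140347053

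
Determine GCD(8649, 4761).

9

8649 = 3² · 31²
4761 = 3² · 23²
Common: 3² = 9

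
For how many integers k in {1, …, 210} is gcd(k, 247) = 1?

247 = 13·19. Inclusion–exclusion on these primes:
210 − ⌊210/13⌋ − ⌊210/19⌋ + ⌊210/247⌋ = 183

183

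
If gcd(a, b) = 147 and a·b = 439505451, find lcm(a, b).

Since gcd(a,b)·lcm(a,b) = ab, lcm = 439505451/147 = 2989833.

2989833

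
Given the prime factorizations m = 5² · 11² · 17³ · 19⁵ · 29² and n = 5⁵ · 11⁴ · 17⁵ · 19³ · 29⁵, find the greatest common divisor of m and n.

85729233704675

min exponent per shared prime: 5² · 11² · 17³ · 19³ · 29² = 85729233704675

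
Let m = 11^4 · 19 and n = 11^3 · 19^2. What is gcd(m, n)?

25289

min exponent per shared prime: 11^3 · 19 = 25289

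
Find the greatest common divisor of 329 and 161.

Euclid: 329 = 2·161 + 7; 161 = 23·7 + 0. Last nonzero remainder: 7.

7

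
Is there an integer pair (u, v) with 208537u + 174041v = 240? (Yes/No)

gcd(208537, 174041): 208537 = 1·174041 + 34496; 174041 = 5·34496 + 1561; 34496 = 22·1561 + 154; 1561 = 10·154 + 21; 154 = 7·21 + 7; 21 = 3·7 + 0 → 7
7 does not divide 240, so a solution does not exist.

No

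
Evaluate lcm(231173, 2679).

32595393

231173 = 19 · 23³; 2679 = 3 · 19 · 47
max exponents: 3 · 19 · 23³ · 47 = 32595393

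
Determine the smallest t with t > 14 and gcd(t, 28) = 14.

Multiples of 14 above 14: 14·2, 14·3, … . Need the cofactor coprime to 28/14 = 2.
Checking s = 2, 3, … the first with gcd(s, 2) = 1 is s = 3, giving 42.

42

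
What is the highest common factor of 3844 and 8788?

3844 = 2² · 31²
8788 = 2² · 13³
Common: 2² = 4

4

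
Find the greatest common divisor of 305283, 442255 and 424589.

121

gcd(305283, 442255): 442255 = 1·305283 + 136972; 305283 = 2·136972 + 31339; 136972 = 4·31339 + 11616; 31339 = 2·11616 + 8107; 11616 = 1·8107 + 3509; 8107 = 2·3509 + 1089; 3509 = 3·1089 + 242; 1089 = 4·242 + 121; 242 = 2·121 + 0 → 121
gcd(121, 424589): 424589 = 3509·121 + 0 → 121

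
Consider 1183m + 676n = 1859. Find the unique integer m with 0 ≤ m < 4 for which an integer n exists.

Euclid: 1183 = 1·676 + 507; 676 = 1·507 + 169; 507 = 3·169 + 0 → gcd = 169; 1859 = 169·11.
Back-substitution yields 1183·(-1) + 676·(2) = 169, so one solution is m = -1·11 = -11, n = 2·11 = 22.
Solutions in m differ by 676/169 = 4; the one in [0, 4) is -11 mod 4 = 1.

1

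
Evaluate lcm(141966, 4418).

313602894

gcd first: 141966 = 32·4418 + 590; 4418 = 7·590 + 288; 590 = 2·288 + 14; 288 = 20·14 + 8; 14 = 1·8 + 6; 8 = 1·6 + 2; 6 = 3·2 + 0 → gcd = 2
lcm = 141966·4418/gcd = 627205788/2 = 313602894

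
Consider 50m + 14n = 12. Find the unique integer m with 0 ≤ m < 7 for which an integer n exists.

gcd(50, 14) = 2 (Euclid: 50 = 3·14 + 8; 14 = 1·8 + 6; 8 = 1·6 + 2; 6 = 3·2 + 0), and 2 | 12.
Extended Euclid: 50·(2) + 14·(-7) = 2. Scale by 6: m₀ = 12.
General solution m = m₀ + 7t; reducing mod 7 gives m = 5 (and n = -17).

5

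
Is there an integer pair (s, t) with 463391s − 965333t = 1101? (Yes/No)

No

gcd(463391, 965333): 965333 = 2·463391 + 38551; 463391 = 12·38551 + 779; 38551 = 49·779 + 380; 779 = 2·380 + 19; 380 = 20·19 + 0 → 19
19 does not divide 1101, so a solution does not exist.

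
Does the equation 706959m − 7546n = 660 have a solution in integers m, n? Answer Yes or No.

Yes

gcd(706959, 7546): 706959 = 93·7546 + 5181; 7546 = 1·5181 + 2365; 5181 = 2·2365 + 451; 2365 = 5·451 + 110; 451 = 4·110 + 11; 110 = 10·11 + 0 → 11
11 divides 660, so a solution exists.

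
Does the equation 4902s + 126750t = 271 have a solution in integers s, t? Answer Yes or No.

No

By Bézout, 4902s + 126750t = 271 has integer solutions iff gcd(4902, 126750) | 271.
Euclid: 126750 = 25·4902 + 4200; 4902 = 1·4200 + 702; 4200 = 5·702 + 690; 702 = 1·690 + 12; 690 = 57·12 + 6; 12 = 2·6 + 0. gcd = 6; 271 mod 6 = 1. No.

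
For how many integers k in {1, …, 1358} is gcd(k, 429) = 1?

Prime factors of 429: 3, 11, 13. Count integers ≤ 1358 divisible by none of them.
By inclusion–exclusion: 1358 − ⌊1358/3⌋ − ⌊1358/11⌋ − ⌊1358/13⌋ + ⌊1358/33⌋ + ⌊1358/39⌋ + ⌊1358/143⌋ − ⌊1358/429⌋ = 760.

760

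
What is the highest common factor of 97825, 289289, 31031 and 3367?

gcd(97825, 289289): 289289 = 2·97825 + 93639; 97825 = 1·93639 + 4186; 93639 = 22·4186 + 1547; 4186 = 2·1547 + 1092; 1547 = 1·1092 + 455; 1092 = 2·455 + 182; 455 = 2·182 + 91; 182 = 2·91 + 0 → 91
gcd(91, 31031): 31031 = 341·91 + 0 → 91
gcd(91, 3367): 3367 = 37·91 + 0 → 91

91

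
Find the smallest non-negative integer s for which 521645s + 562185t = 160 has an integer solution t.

84092

gcd(521645, 562185) = 5 (Euclid: 562185 = 1·521645 + 40540; 521645 = 12·40540 + 35165; 40540 = 1·35165 + 5375; 35165 = 6·5375 + 2915; 5375 = 1·2915 + 2460; 2915 = 1·2460 + 455; 2460 = 5·455 + 185; 455 = 2·185 + 85; 185 = 2·85 + 15; 85 = 5·15 + 10; 15 = 1·10 + 5; 10 = 2·5 + 0), and 5 | 160.
Extended Euclid: 521645·(-39536) + 562185·(36685) = 5. Scale by 32: s₀ = -1265152.
General solution s = s₀ + 112437k; reducing mod 112437 gives s = 84092 (and t = -78028).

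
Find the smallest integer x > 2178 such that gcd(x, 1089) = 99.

2277

gcd(x, 1089) = 99 forces 99 | x; write x = 99s. Then gcd(99s, 99·11) = 99·gcd(s, 11), so need gcd(s, 11) = 1.
99s > 2178 gives s ≥ 23. The least s ≥ 23 coprime to 11 is 23, so x = 99·23 = 2277.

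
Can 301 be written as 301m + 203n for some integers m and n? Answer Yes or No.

Yes

By Bézout, 301m + 203n = 301 has integer solutions iff gcd(301, 203) | 301.
Euclid: 301 = 1·203 + 98; 203 = 2·98 + 7; 98 = 14·7 + 0. gcd = 7; 301 mod 7 = 0. Yes.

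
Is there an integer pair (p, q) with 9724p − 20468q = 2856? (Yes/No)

Yes

By Bézout, 9724p − 20468q = 2856 has integer solutions iff gcd(9724, 20468) | 2856.
Euclid: 20468 = 2·9724 + 1020; 9724 = 9·1020 + 544; 1020 = 1·544 + 476; 544 = 1·476 + 68; 476 = 7·68 + 0. gcd = 68; 2856 mod 68 = 0. Yes.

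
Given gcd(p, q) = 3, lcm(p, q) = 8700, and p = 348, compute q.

p·q = gcd·lcm = 3·8700 = 26100, so q = 26100/348 = 75.

75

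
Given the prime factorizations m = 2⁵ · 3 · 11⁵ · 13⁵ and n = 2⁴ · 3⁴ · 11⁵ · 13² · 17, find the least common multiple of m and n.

max exponent per prime: 2⁵ · 3⁴ · 11⁵ · 13⁵ · 17 = 2634899808464352

2634899808464352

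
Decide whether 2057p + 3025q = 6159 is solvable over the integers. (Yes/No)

No

By Bézout, 2057p + 3025q = 6159 has integer solutions iff gcd(2057, 3025) | 6159.
Euclid: 3025 = 1·2057 + 968; 2057 = 2·968 + 121; 968 = 8·121 + 0. gcd = 121; 6159 mod 121 = 109. No.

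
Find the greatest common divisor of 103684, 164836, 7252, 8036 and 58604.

gcd(103684, 164836): 164836 = 1·103684 + 61152; 103684 = 1·61152 + 42532; 61152 = 1·42532 + 18620; 42532 = 2·18620 + 5292; 18620 = 3·5292 + 2744; 5292 = 1·2744 + 2548; 2744 = 1·2548 + 196; 2548 = 13·196 + 0 → 196
gcd(196, 7252): 7252 = 37·196 + 0 → 196
gcd(196, 8036): 8036 = 41·196 + 0 → 196
gcd(196, 58604): 58604 = 299·196 + 0 → 196

196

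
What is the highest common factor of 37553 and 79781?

17

37553 = 17 · 47²
79781 = 13 · 17 · 19²
Common: 17 = 17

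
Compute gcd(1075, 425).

25

1075 = 5² · 43
425 = 5² · 17
Common: 5² = 25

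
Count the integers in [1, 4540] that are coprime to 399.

2459

399 = 3·7·19. Inclusion–exclusion on these primes:
4540 − ⌊4540/3⌋ − ⌊4540/7⌋ − ⌊4540/19⌋ + ⌊4540/21⌋ + ⌊4540/57⌋ + ⌊4540/133⌋ − ⌊4540/399⌋ = 2459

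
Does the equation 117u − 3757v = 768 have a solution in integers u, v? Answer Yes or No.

No

By Bézout, 117u − 3757v = 768 has integer solutions iff gcd(117, 3757) | 768.
Euclid: 3757 = 32·117 + 13; 117 = 9·13 + 0. gcd = 13; 768 mod 13 = 1. No.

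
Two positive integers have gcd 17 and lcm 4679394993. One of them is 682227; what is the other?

116603

a·b = gcd·lcm = 17·4679394993 = 79549714881, so b = 79549714881/682227 = 116603.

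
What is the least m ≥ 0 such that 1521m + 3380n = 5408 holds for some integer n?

8

Reduce mod 3380: 1521m ≡ 5408 (mod 3380). With g = gcd(1521, 3380) = 169 dividing 5408, divide through: 9m ≡ 32 (mod 20).
Since gcd(9, 20) = 1, m ≡ 32·(9)⁻¹ ≡ 8 (mod 20). Smallest non-negative: 8.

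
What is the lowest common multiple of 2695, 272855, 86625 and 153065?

69189206625

2695 = 5 · 7² · 11; 272855 = 5 · 11³ · 41; 86625 = 3² · 5³ · 7 · 11; 153065 = 5 · 11³ · 23
lcm takes max exponent of each prime: 3² · 5³ · 7² · 11³ · 23 · 41 = 69189206625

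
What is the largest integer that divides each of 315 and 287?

7

Euclid: 315 = 1·287 + 28; 287 = 10·28 + 7; 28 = 4·7 + 0. Last nonzero remainder: 7.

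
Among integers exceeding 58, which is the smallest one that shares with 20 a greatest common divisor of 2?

62

20 = 2·10. Any x with gcd(x, 20) = 2 is a multiple of 2, say 2s, with s coprime to 10.
Need s > 58/2, so s ≥ 30. First s ≥ 30 with gcd(s, 10) = 1 is s = 31. Thus x = 2·31 = 62.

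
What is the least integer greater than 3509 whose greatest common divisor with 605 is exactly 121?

3751

605 = 121·5. Any m with gcd(m, 605) = 121 is a multiple of 121, say 121s, with s coprime to 5.
Need s > 3509/121, so s ≥ 30. First s ≥ 30 with gcd(s, 5) = 1 is s = 31. Thus m = 121·31 = 3751.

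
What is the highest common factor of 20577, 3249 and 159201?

1083

20577 = 3 · 19³; 3249 = 3² · 19²; 159201 = 3² · 7² · 19²
gcd takes min exponent of each prime: 3 · 19² = 1083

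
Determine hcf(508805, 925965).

5

Euclid: 925965 = 1·508805 + 417160; 508805 = 1·417160 + 91645; 417160 = 4·91645 + 50580; 91645 = 1·50580 + 41065; 50580 = 1·41065 + 9515; 41065 = 4·9515 + 3005; 9515 = 3·3005 + 500; 3005 = 6·500 + 5; 500 = 100·5 + 0. Last nonzero remainder: 5.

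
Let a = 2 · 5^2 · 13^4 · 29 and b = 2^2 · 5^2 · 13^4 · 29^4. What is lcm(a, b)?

max exponent per prime: 2^2 · 5^2 · 13^4 · 29^4 = 2020065264100

2020065264100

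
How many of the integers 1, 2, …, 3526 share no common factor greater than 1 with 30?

940

Prime factors of 30: 2, 3, 5. Count integers ≤ 3526 divisible by none of them.
By inclusion–exclusion: 3526 − ⌊3526/2⌋ − ⌊3526/3⌋ − ⌊3526/5⌋ + ⌊3526/6⌋ + ⌊3526/10⌋ + ⌊3526/15⌋ − ⌊3526/30⌋ = 940.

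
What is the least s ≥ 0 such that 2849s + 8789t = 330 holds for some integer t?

Reduce mod 8789: 2849s ≡ 330 (mod 8789). With g = gcd(2849, 8789) = 11 dividing 330, divide through: 259s ≡ 30 (mod 799).
Since gcd(259, 799) = 1, s ≡ 30·(259)⁻¹ ≡ 577 (mod 799). Smallest non-negative: 577.

577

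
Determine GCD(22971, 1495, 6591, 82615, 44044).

13

gcd(22971, 1495): 22971 = 15·1495 + 546; 1495 = 2·546 + 403; 546 = 1·403 + 143; 403 = 2·143 + 117; 143 = 1·117 + 26; 117 = 4·26 + 13; 26 = 2·13 + 0 → 13
gcd(13, 6591): 6591 = 507·13 + 0 → 13
gcd(13, 82615): 82615 = 6355·13 + 0 → 13
gcd(13, 44044): 44044 = 3388·13 + 0 → 13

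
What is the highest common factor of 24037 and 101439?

24037 = 13 · 43²
101439 = 3³ · 13 · 17²
Common: 13 = 13

13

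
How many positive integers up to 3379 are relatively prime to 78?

1040

78 = 2·3·13. Inclusion–exclusion on these primes:
3379 − ⌊3379/2⌋ − ⌊3379/3⌋ − ⌊3379/13⌋ + ⌊3379/6⌋ + ⌊3379/26⌋ + ⌊3379/39⌋ − ⌊3379/78⌋ = 1040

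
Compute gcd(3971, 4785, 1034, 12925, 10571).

11

gcd(3971, 4785): 4785 = 1·3971 + 814; 3971 = 4·814 + 715; 814 = 1·715 + 99; 715 = 7·99 + 22; 99 = 4·22 + 11; 22 = 2·11 + 0 → 11
gcd(11, 1034): 1034 = 94·11 + 0 → 11
gcd(11, 12925): 12925 = 1175·11 + 0 → 11
gcd(11, 10571): 10571 = 961·11 + 0 → 11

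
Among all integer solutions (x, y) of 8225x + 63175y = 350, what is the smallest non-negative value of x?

338

Reduce mod 63175: 8225x ≡ 350 (mod 63175). With g = gcd(8225, 63175) = 175 dividing 350, divide through: 47x ≡ 2 (mod 361).
Since gcd(47, 361) = 1, x ≡ 2·(47)⁻¹ ≡ 338 (mod 361). Smallest non-negative: 338.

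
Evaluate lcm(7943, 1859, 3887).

2009579

7943 = 13² · 47; 1859 = 11 · 13²; 3887 = 13² · 23
lcm takes max exponent of each prime: 11 · 13² · 23 · 47 = 2009579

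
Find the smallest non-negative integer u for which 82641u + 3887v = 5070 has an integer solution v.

Euclid: 82641 = 21·3887 + 1014; 3887 = 3·1014 + 845; 1014 = 1·845 + 169; 845 = 5·169 + 0 → gcd = 169; 5070 = 169·30.
Back-substitution yields 82641·(4) + 3887·(-85) = 169, so one solution is u = 4·30 = 120, v = -85·30 = -2550.
Solutions in u differ by 3887/169 = 23; the one in [0, 23) is 120 mod 23 = 5.

5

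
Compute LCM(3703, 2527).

3703 = 7 · 23²; 2527 = 7 · 19²
max exponents: 7 · 19² · 23² = 1336783

1336783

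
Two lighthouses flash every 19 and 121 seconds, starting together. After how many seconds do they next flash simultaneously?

2299

gcd first: 121 = 6·19 + 7; 19 = 2·7 + 5; 7 = 1·5 + 2; 5 = 2·2 + 1; 2 = 2·1 + 0 → gcd = 1
lcm = 19·121/gcd = 2299/1 = 2299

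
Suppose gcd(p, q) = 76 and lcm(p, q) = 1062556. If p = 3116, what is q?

p·q = gcd·lcm = 76·1062556 = 80754256, so q = 80754256/3116 = 25916.

25916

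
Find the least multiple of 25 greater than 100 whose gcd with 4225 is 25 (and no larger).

125

Multiples of 25 above 100: 25·5, 25·6, … . Need the cofactor coprime to 4225/25 = 169.
Checking s = 5, 6, … the first with gcd(s, 169) = 1 is s = 5, giving 125.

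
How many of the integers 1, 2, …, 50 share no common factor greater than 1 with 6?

6 = 2·3. Inclusion–exclusion on these primes:
50 − ⌊50/2⌋ − ⌊50/3⌋ + ⌊50/6⌋ = 17

17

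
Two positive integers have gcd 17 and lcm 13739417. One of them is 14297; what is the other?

u·v = gcd·lcm = 17·13739417 = 233570089, so v = 233570089/14297 = 16337.

16337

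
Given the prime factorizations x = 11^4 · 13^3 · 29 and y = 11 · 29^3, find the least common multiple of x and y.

784503329753

max exponent per prime: 11^4 · 13^3 · 29^3 = 784503329753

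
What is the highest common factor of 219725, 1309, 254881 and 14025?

187

219725 = 5² · 11 · 17 · 47; 1309 = 7 · 11 · 17; 254881 = 11 · 17 · 29 · 47; 14025 = 3 · 5² · 11 · 17
gcd takes min exponent of each prime: 11 · 17 = 187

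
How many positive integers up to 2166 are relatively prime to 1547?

1613

Prime factors of 1547: 7, 13, 17. Count integers ≤ 2166 divisible by none of them.
By inclusion–exclusion: 2166 − ⌊2166/7⌋ − ⌊2166/13⌋ − ⌊2166/17⌋ + ⌊2166/91⌋ + ⌊2166/119⌋ + ⌊2166/221⌋ − ⌊2166/1547⌋ = 1613.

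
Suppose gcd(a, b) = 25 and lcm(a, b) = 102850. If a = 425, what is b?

6050

Using ab = gcd(a,b)·lcm(a,b) = 25·102850 = 2571250, we get b = 2571250/425 = 6050.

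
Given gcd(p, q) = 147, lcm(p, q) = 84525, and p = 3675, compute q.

3381

Using pq = gcd(p,q)·lcm(p,q) = 147·84525 = 12425175, we get q = 12425175/3675 = 3381.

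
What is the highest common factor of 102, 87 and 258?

102 = 2 · 3 · 17; 87 = 3 · 29; 258 = 2 · 3 · 43
gcd takes min exponent of each prime: 3 = 3

3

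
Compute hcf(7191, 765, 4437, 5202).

gcd(7191, 765): 7191 = 9·765 + 306; 765 = 2·306 + 153; 306 = 2·153 + 0 → 153
gcd(153, 4437): 4437 = 29·153 + 0 → 153
gcd(153, 5202): 5202 = 34·153 + 0 → 153

153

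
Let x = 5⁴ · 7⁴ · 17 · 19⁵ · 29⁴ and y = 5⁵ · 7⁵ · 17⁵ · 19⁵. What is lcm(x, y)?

max exponent per prime: 5⁵ · 7⁵ · 17⁵ · 19⁵ · 29⁴ = 130600495602711063433065625

130600495602711063433065625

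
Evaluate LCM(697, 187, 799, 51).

697 = 17 · 41; 187 = 11 · 17; 799 = 17 · 47; 51 = 3 · 17
lcm takes max exponent of each prime: 3 · 11 · 17 · 41 · 47 = 1081047

1081047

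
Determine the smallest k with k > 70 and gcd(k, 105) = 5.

gcd(k, 105) = 5 forces 5 | k; write k = 5s. Then gcd(5s, 5·21) = 5·gcd(s, 21), so need gcd(s, 21) = 1.
5s > 70 gives s ≥ 15. The least s ≥ 15 coprime to 21 is 16, so k = 5·16 = 80.

80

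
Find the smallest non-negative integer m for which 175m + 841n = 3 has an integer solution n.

322

gcd(175, 841) = 1 (Euclid: 841 = 4·175 + 141; 175 = 1·141 + 34; 141 = 4·34 + 5; 34 = 6·5 + 4; 5 = 1·4 + 1; 4 = 4·1 + 0), and 1 | 3.
Extended Euclid: 175·(-173) + 841·(36) = 1. Scale by 3: m₀ = -519.
General solution m = m₀ + 841t; reducing mod 841 gives m = 322 (and n = -67).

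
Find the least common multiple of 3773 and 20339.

6976277

3773 = 7³ · 11; 20339 = 11 · 43²
max exponents: 7³ · 11 · 43² = 6976277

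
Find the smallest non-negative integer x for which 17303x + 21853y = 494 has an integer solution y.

1191

Reduce mod 21853: 17303x ≡ 494 (mod 21853). With g = gcd(17303, 21853) = 13 dividing 494, divide through: 1331x ≡ 38 (mod 1681).
Since gcd(1331, 1681) = 1, x ≡ 38·(1331)⁻¹ ≡ 1191 (mod 1681). Smallest non-negative: 1191.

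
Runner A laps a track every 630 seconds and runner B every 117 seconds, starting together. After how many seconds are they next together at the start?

630 = 2 · 3² · 5 · 7; 117 = 3² · 13
max exponents: 2 · 3² · 5 · 7 · 13 = 8190

8190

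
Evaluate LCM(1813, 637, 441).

1813 = 7² · 37; 637 = 7² · 13; 441 = 3² · 7²
lcm takes max exponent of each prime: 3² · 7² · 13 · 37 = 212121

212121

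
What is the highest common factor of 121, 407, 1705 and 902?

121 = 11²; 407 = 11 · 37; 1705 = 5 · 11 · 31; 902 = 2 · 11 · 41
gcd takes min exponent of each prime: 11 = 11

11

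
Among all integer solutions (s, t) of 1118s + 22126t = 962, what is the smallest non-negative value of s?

555

Reduce mod 22126: 1118s ≡ 962 (mod 22126). With g = gcd(1118, 22126) = 26 dividing 962, divide through: 43s ≡ 37 (mod 851).
Since gcd(43, 851) = 1, s ≡ 37·(43)⁻¹ ≡ 555 (mod 851). Smallest non-negative: 555.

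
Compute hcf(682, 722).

682 = 2 · 11 · 31
722 = 2 · 19²
Common: 2 = 2

2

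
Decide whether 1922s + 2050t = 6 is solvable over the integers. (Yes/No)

Yes

By Bézout, 1922s + 2050t = 6 has integer solutions iff gcd(1922, 2050) | 6.
Euclid: 2050 = 1·1922 + 128; 1922 = 15·128 + 2; 128 = 64·2 + 0. gcd = 2; 6 mod 2 = 0. Yes.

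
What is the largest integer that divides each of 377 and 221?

13

Euclid: 377 = 1·221 + 156; 221 = 1·156 + 65; 156 = 2·65 + 26; 65 = 2·26 + 13; 26 = 2·13 + 0. Last nonzero remainder: 13.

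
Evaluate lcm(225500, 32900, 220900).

225500 = 2² · 5³ · 11 · 41; 32900 = 2² · 5² · 7 · 47; 220900 = 2² · 5² · 47²
lcm takes max exponent of each prime: 2² · 5³ · 7 · 11 · 41 · 47² = 3486906500

3486906500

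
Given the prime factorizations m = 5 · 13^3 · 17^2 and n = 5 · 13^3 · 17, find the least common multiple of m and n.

max exponent per prime: 5 · 13^3 · 17^2 = 3174665

3174665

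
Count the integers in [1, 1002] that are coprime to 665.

665 = 5·7·19. Inclusion–exclusion on these primes:
1002 − ⌊1002/5⌋ − ⌊1002/7⌋ − ⌊1002/19⌋ + ⌊1002/35⌋ + ⌊1002/95⌋ + ⌊1002/133⌋ − ⌊1002/665⌋ = 651

651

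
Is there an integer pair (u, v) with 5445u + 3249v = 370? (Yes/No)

No

By Bézout, 5445u + 3249v = 370 has integer solutions iff gcd(5445, 3249) | 370.
Euclid: 5445 = 1·3249 + 2196; 3249 = 1·2196 + 1053; 2196 = 2·1053 + 90; 1053 = 11·90 + 63; 90 = 1·63 + 27; 63 = 2·27 + 9; 27 = 3·9 + 0. gcd = 9; 370 mod 9 = 1. No.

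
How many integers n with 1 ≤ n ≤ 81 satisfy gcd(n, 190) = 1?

31

Prime factors of 190: 2, 5, 19. Count integers ≤ 81 divisible by none of them.
By inclusion–exclusion: 81 − ⌊81/2⌋ − ⌊81/5⌋ − ⌊81/19⌋ + ⌊81/10⌋ + ⌊81/38⌋ + ⌊81/95⌋ − ⌊81/190⌋ = 31.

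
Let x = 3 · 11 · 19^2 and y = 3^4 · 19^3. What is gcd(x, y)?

1083

min exponent per shared prime: 3 · 19^2 = 1083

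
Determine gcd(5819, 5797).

11

5819 = 11 · 23²
5797 = 11 · 17 · 31
Common: 11 = 11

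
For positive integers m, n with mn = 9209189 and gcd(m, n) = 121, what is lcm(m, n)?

76109

gcd·lcm = product, so lcm = 9209189/121 = 76109.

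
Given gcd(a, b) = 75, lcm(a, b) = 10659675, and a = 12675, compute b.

63075

a·b = gcd·lcm = 75·10659675 = 799475625, so b = 799475625/12675 = 63075.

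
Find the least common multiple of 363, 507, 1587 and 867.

9378790707

lcm(363, 507) = 363·507/gcd = 184041/3 = 61347
lcm(61347, 1587) = 61347·1587/gcd = 97357689/3 = 32452563
lcm(32452563, 867) = 32452563·867/gcd = 28136372121/3 = 9378790707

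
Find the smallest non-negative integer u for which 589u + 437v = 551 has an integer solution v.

Euclid: 589 = 1·437 + 152; 437 = 2·152 + 133; 152 = 1·133 + 19; 133 = 7·19 + 0 → gcd = 19; 551 = 19·29.
Back-substitution yields 589·(3) + 437·(-4) = 19, so one solution is u = 3·29 = 87, v = -4·29 = -116.
Solutions in u differ by 437/19 = 23; the one in [0, 23) is 87 mod 23 = 18.

18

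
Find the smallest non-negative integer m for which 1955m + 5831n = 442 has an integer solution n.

Reduce mod 5831: 1955m ≡ 442 (mod 5831). With g = gcd(1955, 5831) = 17 dividing 442, divide through: 115m ≡ 26 (mod 343).
Since gcd(115, 343) = 1, m ≡ 26·(115)⁻¹ ≡ 39 (mod 343). Smallest non-negative: 39.

39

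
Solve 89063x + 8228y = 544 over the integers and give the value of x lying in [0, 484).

216

gcd(89063, 8228) = 17 (Euclid: 89063 = 10·8228 + 6783; 8228 = 1·6783 + 1445; 6783 = 4·1445 + 1003; 1445 = 1·1003 + 442; 1003 = 2·442 + 119; 442 = 3·119 + 85; 119 = 1·85 + 34; 85 = 2·34 + 17; 34 = 2·17 + 0), and 17 | 544.
Extended Euclid: 89063·(-205) + 8228·(2219) = 17. Scale by 32: x₀ = -6560.
General solution x = x₀ + 484t; reducing mod 484 gives x = 216 (and y = -2338).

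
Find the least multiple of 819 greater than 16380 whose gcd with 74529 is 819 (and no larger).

18018

74529 = 819·91. Any x with gcd(x, 74529) = 819 is a multiple of 819, say 819s, with s coprime to 91.
Need s > 16380/819, so s ≥ 21. First s ≥ 21 with gcd(s, 91) = 1 is s = 22. Thus x = 819·22 = 18018.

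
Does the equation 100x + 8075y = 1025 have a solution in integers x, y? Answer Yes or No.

By Bézout, 100x + 8075y = 1025 has integer solutions iff gcd(100, 8075) | 1025.
Euclid: 8075 = 80·100 + 75; 100 = 1·75 + 25; 75 = 3·25 + 0. gcd = 25; 1025 mod 25 = 0. Yes.

Yes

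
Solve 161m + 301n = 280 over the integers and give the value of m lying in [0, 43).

Reduce mod 301: 161m ≡ 280 (mod 301). With g = gcd(161, 301) = 7 dividing 280, divide through: 23m ≡ 40 (mod 43).
Since gcd(23, 43) = 1, m ≡ 40·(23)⁻¹ ≡ 41 (mod 43). Smallest non-negative: 41.

41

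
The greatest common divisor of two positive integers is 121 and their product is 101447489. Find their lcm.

838409

gcd·lcm = product, so lcm = 101447489/121 = 838409.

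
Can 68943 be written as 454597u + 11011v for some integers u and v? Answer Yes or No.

gcd(454597, 11011): 454597 = 41·11011 + 3146; 11011 = 3·3146 + 1573; 3146 = 2·1573 + 0 → 1573
1573 does not divide 68943, so a solution does not exist.

No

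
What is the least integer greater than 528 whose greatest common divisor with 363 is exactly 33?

Multiples of 33 above 528: 33·17, 33·18, … . Need the cofactor coprime to 363/33 = 11.
Checking s = 17, 18, … the first with gcd(s, 11) = 1 is s = 17, giving 561.

561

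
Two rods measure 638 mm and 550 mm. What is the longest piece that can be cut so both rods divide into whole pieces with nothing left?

22

Euclid: 638 = 1·550 + 88; 550 = 6·88 + 22; 88 = 4·22 + 0. Last nonzero remainder: 22.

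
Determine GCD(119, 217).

7

119 = 7 · 17
217 = 7 · 31
Common: 7 = 7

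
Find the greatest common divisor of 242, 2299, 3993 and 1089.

gcd(242, 2299): 2299 = 9·242 + 121; 242 = 2·121 + 0 → 121
gcd(121, 3993): 3993 = 33·121 + 0 → 121
gcd(121, 1089): 1089 = 9·121 + 0 → 121

121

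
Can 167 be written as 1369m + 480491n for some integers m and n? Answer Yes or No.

By Bézout, 1369m + 480491n = 167 has integer solutions iff gcd(1369, 480491) | 167.
Euclid: 480491 = 350·1369 + 1341; 1369 = 1·1341 + 28; 1341 = 47·28 + 25; 28 = 1·25 + 3; 25 = 8·3 + 1; 3 = 3·1 + 0. gcd = 1; 167 mod 1 = 0. Yes.

Yes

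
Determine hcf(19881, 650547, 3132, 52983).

gcd(19881, 650547): 650547 = 32·19881 + 14355; 19881 = 1·14355 + 5526; 14355 = 2·5526 + 3303; 5526 = 1·3303 + 2223; 3303 = 1·2223 + 1080; 2223 = 2·1080 + 63; 1080 = 17·63 + 9; 63 = 7·9 + 0 → 9
gcd(9, 3132): 3132 = 348·9 + 0 → 9
gcd(9, 52983): 52983 = 5887·9 + 0 → 9

9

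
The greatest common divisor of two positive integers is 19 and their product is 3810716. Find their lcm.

gcd·lcm = product, so lcm = 3810716/19 = 200564.

200564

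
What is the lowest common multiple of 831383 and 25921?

439801607

gcd first: 831383 = 32·25921 + 1911; 25921 = 13·1911 + 1078; 1911 = 1·1078 + 833; 1078 = 1·833 + 245; 833 = 3·245 + 98; 245 = 2·98 + 49; 98 = 2·49 + 0 → gcd = 49
lcm = 831383·25921/gcd = 21550278743/49 = 439801607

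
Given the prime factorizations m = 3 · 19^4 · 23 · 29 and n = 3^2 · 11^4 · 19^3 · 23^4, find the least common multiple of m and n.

139359633606828261

max exponent per prime: 3^2 · 11^4 · 19^4 · 23^4 · 29 = 139359633606828261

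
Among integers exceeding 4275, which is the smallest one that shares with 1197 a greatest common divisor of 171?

1197 = 171·7. Any a with gcd(a, 1197) = 171 is a multiple of 171, say 171s, with s coprime to 7.
Need s > 4275/171, so s ≥ 26. First s ≥ 26 with gcd(s, 7) = 1 is s = 26. Thus a = 171·26 = 4446.

4446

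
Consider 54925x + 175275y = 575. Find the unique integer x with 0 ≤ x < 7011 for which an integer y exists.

gcd(54925, 175275) = 25 (Euclid: 175275 = 3·54925 + 10500; 54925 = 5·10500 + 2425; 10500 = 4·2425 + 800; 2425 = 3·800 + 25; 800 = 32·25 + 0), and 25 | 575.
Extended Euclid: 54925·(217) + 175275·(-68) = 25. Scale by 23: x₀ = 4991.
General solution x = x₀ + 7011t; reducing mod 7011 gives x = 4991 (and y = -1564).

4991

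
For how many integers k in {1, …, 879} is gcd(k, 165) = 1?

426

Prime factors of 165: 3, 5, 11. Count integers ≤ 879 divisible by none of them.
By inclusion–exclusion: 879 − ⌊879/3⌋ − ⌊879/5⌋ − ⌊879/11⌋ + ⌊879/15⌋ + ⌊879/33⌋ + ⌊879/55⌋ − ⌊879/165⌋ = 426.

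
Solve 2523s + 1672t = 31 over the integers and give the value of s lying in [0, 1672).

1061

Euclid: 2523 = 1·1672 + 851; 1672 = 1·851 + 821; 851 = 1·821 + 30; 821 = 27·30 + 11; 30 = 2·11 + 8; 11 = 1·8 + 3; 8 = 2·3 + 2; 3 = 1·2 + 1; 2 = 2·1 + 0 → gcd = 1; 31 = 1·31.
Back-substitution yields 2523·(-613) + 1672·(925) = 1, so one solution is s = -613·31 = -19003, t = 925·31 = 28675.
Solutions in s differ by 1672/1 = 1672; the one in [0, 1672) is -19003 mod 1672 = 1061.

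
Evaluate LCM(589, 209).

6479

gcd first: 589 = 2·209 + 171; 209 = 1·171 + 38; 171 = 4·38 + 19; 38 = 2·19 + 0 → gcd = 19
lcm = 589·209/gcd = 123101/19 = 6479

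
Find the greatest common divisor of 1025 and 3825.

1025 = 5² · 41
3825 = 3² · 5² · 17
Common: 5² = 25

25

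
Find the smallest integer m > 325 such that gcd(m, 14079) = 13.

Multiples of 13 above 325: 13·26, 13·27, … . Need the cofactor coprime to 14079/13 = 1083.
Checking s = 26, 27, … the first with gcd(s, 1083) = 1 is s = 26, giving 338.

338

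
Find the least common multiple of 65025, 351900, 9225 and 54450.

lcm(65025, 351900) = 65025·351900/gcd = 22882297500/3825 = 5982300
lcm(5982300, 9225) = 5982300·9225/gcd = 55186717500/225 = 245274300
lcm(245274300, 54450) = 245274300·54450/gcd = 13355185635000/450 = 29678190300

29678190300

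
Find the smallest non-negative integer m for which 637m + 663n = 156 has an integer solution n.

45

Euclid: 663 = 1·637 + 26; 637 = 24·26 + 13; 26 = 2·13 + 0 → gcd = 13; 156 = 13·12.
Back-substitution yields 637·(25) + 663·(-24) = 13, so one solution is m = 25·12 = 300, n = -24·12 = -288.
Solutions in m differ by 663/13 = 51; the one in [0, 51) is 300 mod 51 = 45.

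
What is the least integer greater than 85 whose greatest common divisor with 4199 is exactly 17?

Multiples of 17 above 85: 17·6, 17·7, … . Need the cofactor coprime to 4199/17 = 247.
Checking s = 6, 7, … the first with gcd(s, 247) = 1 is s = 6, giving 102.

102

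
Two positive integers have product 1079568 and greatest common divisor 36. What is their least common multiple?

Since gcd(a,b)·lcm(a,b) = ab, lcm = 1079568/36 = 29988.

29988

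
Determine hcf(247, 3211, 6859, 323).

gcd(247, 3211): 3211 = 13·247 + 0 → 247
gcd(247, 6859): 6859 = 27·247 + 190; 247 = 1·190 + 57; 190 = 3·57 + 19; 57 = 3·19 + 0 → 19
gcd(19, 323): 323 = 17·19 + 0 → 19

19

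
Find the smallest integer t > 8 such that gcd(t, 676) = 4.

Multiples of 4 above 8: 4·3, 4·4, … . Need the cofactor coprime to 676/4 = 169.
Checking s = 3, 4, … the first with gcd(s, 169) = 1 is s = 3, giving 12.

12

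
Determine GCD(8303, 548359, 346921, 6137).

361

gcd(8303, 548359): 548359 = 66·8303 + 361; 8303 = 23·361 + 0 → 361
gcd(361, 346921): 346921 = 961·361 + 0 → 361
gcd(361, 6137): 6137 = 17·361 + 0 → 361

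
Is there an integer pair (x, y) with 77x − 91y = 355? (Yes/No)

No

gcd(77, 91): 91 = 1·77 + 14; 77 = 5·14 + 7; 14 = 2·7 + 0 → 7
7 does not divide 355, so a solution does not exist.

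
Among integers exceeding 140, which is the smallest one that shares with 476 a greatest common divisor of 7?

Multiples of 7 above 140: 7·21, 7·22, … . Need the cofactor coprime to 476/7 = 68.
Checking s = 21, 22, … the first with gcd(s, 68) = 1 is s = 21, giving 147.

147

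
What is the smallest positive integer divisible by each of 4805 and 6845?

4805 = 5 · 31²; 6845 = 5 · 37²
max exponents: 5 · 31² · 37² = 6578045

6578045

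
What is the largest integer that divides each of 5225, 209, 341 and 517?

11

gcd(5225, 209): 5225 = 25·209 + 0 → 209
gcd(209, 341): 341 = 1·209 + 132; 209 = 1·132 + 77; 132 = 1·77 + 55; 77 = 1·55 + 22; 55 = 2·22 + 11; 22 = 2·11 + 0 → 11
gcd(11, 517): 517 = 47·11 + 0 → 11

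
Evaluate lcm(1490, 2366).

1490 = 2 · 5 · 149; 2366 = 2 · 7 · 13²
max exponents: 2 · 5 · 7 · 13² · 149 = 1762670

1762670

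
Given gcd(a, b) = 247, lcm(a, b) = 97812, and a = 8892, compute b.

2717

a·b = gcd·lcm = 247·97812 = 24159564, so b = 24159564/8892 = 2717.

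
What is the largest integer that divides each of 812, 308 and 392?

28

gcd(812, 308): 812 = 2·308 + 196; 308 = 1·196 + 112; 196 = 1·112 + 84; 112 = 1·84 + 28; 84 = 3·28 + 0 → 28
gcd(28, 392): 392 = 14·28 + 0 → 28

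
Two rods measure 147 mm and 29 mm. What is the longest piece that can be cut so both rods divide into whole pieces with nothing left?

1

147 = 3 · 7²
29 = 29
Common: 1 = 1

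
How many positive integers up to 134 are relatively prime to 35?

Prime factors of 35: 5, 7. Count integers ≤ 134 divisible by none of them.
By inclusion–exclusion: 134 − ⌊134/5⌋ − ⌊134/7⌋ + ⌊134/35⌋ = 92.

92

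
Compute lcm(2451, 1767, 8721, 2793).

2451 = 3 · 19 · 43; 1767 = 3 · 19 · 31; 8721 = 3³ · 17 · 19; 2793 = 3 · 7² · 19
lcm takes max exponent of each prime: 3³ · 7² · 17 · 19 · 31 · 43 = 569629557

569629557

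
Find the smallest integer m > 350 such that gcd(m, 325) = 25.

Multiples of 25 above 350: 25·15, 25·16, … . Need the cofactor coprime to 325/25 = 13.
Checking s = 15, 16, … the first with gcd(s, 13) = 1 is s = 15, giving 375.

375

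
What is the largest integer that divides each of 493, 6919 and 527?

gcd(493, 6919): 6919 = 14·493 + 17; 493 = 29·17 + 0 → 17
gcd(17, 527): 527 = 31·17 + 0 → 17

17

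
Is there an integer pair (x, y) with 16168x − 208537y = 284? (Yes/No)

Yes

gcd(16168, 208537): 208537 = 12·16168 + 14521; 16168 = 1·14521 + 1647; 14521 = 8·1647 + 1345; 1647 = 1·1345 + 302; 1345 = 4·302 + 137; 302 = 2·137 + 28; 137 = 4·28 + 25; 28 = 1·25 + 3; 25 = 8·3 + 1; 3 = 3·1 + 0 → 1
1 divides 284, so a solution exists.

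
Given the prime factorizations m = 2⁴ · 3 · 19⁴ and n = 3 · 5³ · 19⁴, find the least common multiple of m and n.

781926000

max exponent per prime: 2⁴ · 3 · 5³ · 19⁴ = 781926000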